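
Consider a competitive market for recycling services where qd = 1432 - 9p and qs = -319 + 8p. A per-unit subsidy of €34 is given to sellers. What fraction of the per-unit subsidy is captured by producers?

Pre-subsidy: 1432 - 9p = -319 + 8p gives p* = 103, q* = 505.
With the subsidy, sellers receive ps = pb + 34 for each unit, where pb is the price buyers pay.
Supply in terms of pb becomes qs = -319 + 8(pb + 34) = -47 + 8pb. Setting this equal to demand: 1432 - 9pb = -47 + 8pb, so pb = 87.
Sellers receive ps = 87 + 34 = 121; q' = 1432 − 9·87 = 649.
Buyers' price falls by p* − pb = 103 − 87 = 16; sellers' price rises by ps − p* = 121 − 103 = 18.
So producers capture 18/34 = 9/17 of each unit of subsidy.

Producer share = 9/17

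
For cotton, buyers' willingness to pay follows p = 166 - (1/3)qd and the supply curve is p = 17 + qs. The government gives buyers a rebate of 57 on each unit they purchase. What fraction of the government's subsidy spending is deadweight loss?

DWL / government spending = 57/412

Pre-subsidy: 166 - (1/3)q = 17 + q gives q* = 111.75 and p* = 128.75.
With the rebate, buyers effectively pay pb = ps − 57, where ps is the price sellers receive.
On the curves, pb = 166 - (1/3)q and ps = 17 + q; the wedge ps − pb = 57 gives 17 + q − (166 - (1/3)q) = 57, so q' = 154.5.
Then pb = 166 − (1/3)·154.5 = 114.5 and ps = 17 + 1·154.5 = 171.5.
ΔCS = ½(111.75 + 154.5)(128.75 − 114.5) = 1897.03125; ΔPS = ½(111.75 + 154.5)(171.5 − 128.75) = 5691.09375.
Government spending = 57 × 154.5 = 8806.5.
DWL = ½ × 57 × (154.5 − 111.75) = 1218.375; fraction = 1218.375 / 8806.5 = 57/412.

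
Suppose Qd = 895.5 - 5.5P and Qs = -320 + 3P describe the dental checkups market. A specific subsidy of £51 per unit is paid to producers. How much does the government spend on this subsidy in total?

Pre-subsidy: 895.5 - 5.5P = -320 + 3P gives P* = 143, Q* = 109.
With the subsidy, sellers receive Ps = Pb + 51 for each unit, where Pb is the price buyers pay.
Supply in terms of Pb becomes Qs = -320 + 3(Pb + 51) = -167 + 3Pb. Setting this equal to demand: 895.5 - 5.5Pb = -167 + 3Pb, so Pb = 125.
Sellers receive Ps = 125 + 51 = 176; Q' = 895.5 − 5.5·125 = 208.
Government outlay = subsidy × quantity = 51 × 208 = 10608.

Government cost = £10608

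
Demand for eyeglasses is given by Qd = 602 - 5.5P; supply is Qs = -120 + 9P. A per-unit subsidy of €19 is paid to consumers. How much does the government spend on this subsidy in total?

Pre-subsidy: 602 - 5.5P = -120 + 9P gives P* = 1444/29, Q* = 9516/29.
With the rebate, buyers effectively pay Pb = Ps − 19, where Ps is the price sellers receive.
Demand in terms of Ps becomes Qd = 602 − 5.5(Ps − 19) = 706.5 - 5.5Ps. Setting this equal to supply: 706.5 - 5.5Ps = -120 + 9Ps, so Ps = 57.
Buyers pay Pb = 57 − 19 = 38; Q' = -120 + 9·57 = 393.
Government outlay = subsidy × quantity = 19 × 393 = 7467.

Government cost = €7467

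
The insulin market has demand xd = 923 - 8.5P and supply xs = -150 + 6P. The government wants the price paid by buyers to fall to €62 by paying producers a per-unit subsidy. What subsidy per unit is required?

Required subsidy s = €29 per unit

At a buyer price of 62, quantity demanded is 923 − 8.5·62 = 396.
Sellers supply 396 only when they receive Ps with -150 + 6·Ps = 396, i.e. Ps = 91.
s = Ps − Pb = 91 − 62 = 29.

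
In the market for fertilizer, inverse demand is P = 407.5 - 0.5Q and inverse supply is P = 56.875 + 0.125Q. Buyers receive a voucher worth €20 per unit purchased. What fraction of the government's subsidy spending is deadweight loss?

DWL / government spending = 16/593

Pre-subsidy: 407.5 - 0.5Q = 56.875 + 0.125Q gives Q* = 561 and P* = 127.
With the rebate, buyers effectively pay Pb = Ps − 20, where Ps is the price sellers receive.
On the curves, Pb = 407.5 - 0.5Q and Ps = 56.875 + 0.125Q; the wedge Ps − Pb = 20 gives 56.875 + 0.125Q − (407.5 - 0.5Q) = 20, so Q' = 593.
Then Pb = 407.5 − 0.5·593 = 111 and Ps = 56.875 + 0.125·593 = 131.
ΔCS = ½(561 + 593)(127 − 111) = 9232; ΔPS = ½(561 + 593)(131 − 127) = 2308.
Government spending = 20 × 593 = 11860.
DWL = ½ × 20 × (593 − 561) = 320; fraction = 320 / 11860 = 16/593.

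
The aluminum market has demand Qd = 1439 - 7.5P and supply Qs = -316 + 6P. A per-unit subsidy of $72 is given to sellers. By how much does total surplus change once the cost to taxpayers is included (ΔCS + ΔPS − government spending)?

Net change in total surplus = -$8640

Pre-subsidy: 1439 - 7.5P = -316 + 6P gives P* = 130, Q* = 464.
With the subsidy, sellers receive Ps = Pb + 72 for each unit, where Pb is the price buyers pay.
Supply in terms of Pb becomes Qs = -316 + 6(Pb + 72) = 116 + 6Pb. Setting this equal to demand: 1439 - 7.5Pb = 116 + 6Pb, so Pb = 98.
Sellers receive Ps = 98 + 72 = 170; Q' = 1439 − 7.5·98 = 704.
ΔCS = ½(464 + 704)(130 − 98) = 18688; ΔPS = ½(464 + 704)(170 − 130) = 23360.
Government spending = 72 × 704 = 50688.
Net change = 18688 + 23360 − 50688 = -8640. The loss equals the DWL triangle ½·72·240.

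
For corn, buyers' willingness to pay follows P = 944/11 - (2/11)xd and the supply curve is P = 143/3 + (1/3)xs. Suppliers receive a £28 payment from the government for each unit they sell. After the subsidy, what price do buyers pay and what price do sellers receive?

Buyers pay 1062/17; sellers receive 1538/17

Pre-subsidy: 944/11 - (2/11)x = 143/3 + (1/3)x gives x* = 1259/17 and P* = 1230/17.
With the subsidy, sellers receive Ps = Pb + 28 for each unit, where Pb is the price buyers pay.
On the curves, Pb = 944/11 - (2/11)x and Ps = 143/3 + (1/3)x; the wedge Ps − Pb = 28 gives 143/3 + (1/3)x − (944/11 - (2/11)x) = 28, so x' = 2183/17.
Then Pb = 944/11 − (2/11)·(2183/17) = 1062/17 and Ps = 143/3 + (1/3)·(2183/17) = 1538/17.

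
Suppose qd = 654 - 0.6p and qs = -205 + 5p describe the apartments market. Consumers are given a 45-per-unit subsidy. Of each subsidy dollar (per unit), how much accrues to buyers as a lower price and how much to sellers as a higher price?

Pre-subsidy: 654 - 0.6p = -205 + 5p gives p* = 4295/28, q* = 15735/28.
With the rebate, buyers effectively pay pb = ps − 45, where ps is the price sellers receive.
Demand in terms of ps becomes qd = 654 − 0.6(ps − 45) = 681 - 0.6ps. Setting this equal to supply: 681 - 0.6ps = -205 + 5ps, so ps = 2215/14.
Buyers pay pb = 2215/14 − 45 = 1585/14; q' = -205 + 5·(2215/14) = 8205/14.
Buyers' price falls by p* − pb = 4295/28 − 1585/14 = 1125/28; sellers' price rises by ps − p* = 2215/14 − 4295/28 = 135/28.

Buyers gain 1125/28 per unit; sellers gain 135/28 per unit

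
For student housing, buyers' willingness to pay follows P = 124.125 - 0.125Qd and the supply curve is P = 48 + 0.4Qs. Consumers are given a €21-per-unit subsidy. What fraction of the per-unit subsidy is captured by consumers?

Consumer share = 5/21

Pre-subsidy: 124.125 - 0.125Q = 48 + 0.4Q gives Q* = 145 and P* = 106.
With the rebate, buyers effectively pay Pb = Ps − 21, where Ps is the price sellers receive.
On the curves, Pb = 124.125 - 0.125Q and Ps = 48 + 0.4Q; the wedge Ps − Pb = 21 gives 48 + 0.4Q − (124.125 - 0.125Q) = 21, so Q' = 185.
Then Pb = 124.125 − 0.125·185 = 101 and Ps = 48 + 0.4·185 = 122.
Buyers' price falls by P* − Pb = 106 − 101 = 5; sellers' price rises by Ps − P* = 122 − 106 = 16.
So consumers capture 5/21 = 5/21 of each unit of subsidy.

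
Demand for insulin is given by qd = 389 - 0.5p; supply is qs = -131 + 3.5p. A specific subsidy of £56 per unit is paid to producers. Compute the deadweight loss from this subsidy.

Deadweight loss = £686

Pre-subsidy: 389 - 0.5p = -131 + 3.5p gives p* = 130, q* = 324.
With the subsidy, sellers receive ps = pb + 56 for each unit, where pb is the price buyers pay.
Supply in terms of pb becomes qs = -131 + 3.5(pb + 56) = 65 + 3.5pb. Setting this equal to demand: 389 - 0.5pb = 65 + 3.5pb, so pb = 81.
Sellers receive ps = 81 + 56 = 137; q' = 389 − 0.5·81 = 348.5.
The subsidy expands output by 348.5 − 324 = 24.5 past the efficient level; on those units the gap between marginal cost and willingness to pay runs from 0 up to 56.
DWL = ½ × 56 × 24.5 = 686.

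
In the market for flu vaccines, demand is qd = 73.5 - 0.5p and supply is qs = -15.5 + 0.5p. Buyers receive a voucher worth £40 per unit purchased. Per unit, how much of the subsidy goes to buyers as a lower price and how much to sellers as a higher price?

Pre-subsidy: 73.5 - 0.5p = -15.5 + 0.5p gives p* = 89, q* = 29.
With the rebate, buyers effectively pay pb = ps − 40, where ps is the price sellers receive.
Demand in terms of ps becomes qd = 73.5 − 0.5(ps − 40) = 93.5 - 0.5ps. Setting this equal to supply: 93.5 - 0.5ps = -15.5 + 0.5ps, so ps = 109.
Buyers pay pb = 109 − 40 = 69; q' = -15.5 + 0.5·109 = 39.
Buyers' price falls by p* − pb = 89 − 69 = 20; sellers' price rises by ps − p* = 109 − 89 = 20.

Buyers gain £20 per unit; sellers gain £20 per unit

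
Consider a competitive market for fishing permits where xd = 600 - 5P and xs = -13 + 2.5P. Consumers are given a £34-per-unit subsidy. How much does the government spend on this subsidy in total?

Government cost = £8432

Pre-subsidy: 600 - 5P = -13 + 2.5P gives P* = 1226/15, x* = 574/3.
With the rebate, buyers effectively pay Pb = Ps − 34, where Ps is the price sellers receive.
Demand in terms of Ps becomes xd = 600 − 5(Ps − 34) = 770 - 5Ps. Setting this equal to supply: 770 - 5Ps = -13 + 2.5Ps, so Ps = 104.4.
Buyers pay Pb = 104.4 − 34 = 70.4; x' = -13 + 2.5·104.4 = 248.
Government outlay = subsidy × quantity = 34 × 248 = 8432.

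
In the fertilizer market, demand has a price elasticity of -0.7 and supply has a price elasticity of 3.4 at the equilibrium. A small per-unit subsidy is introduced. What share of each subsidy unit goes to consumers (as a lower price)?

Consumer share = 34/41

For a small subsidy around the equilibrium, the benefit split depends on the relative slopes, which at a point are proportional to the elasticities.
Buyer share = εs/(εs + |εd|) = 3.4/(3.4 + 0.7) = 34/41; seller share = |εd|/(εs + |εd|) = 7/41.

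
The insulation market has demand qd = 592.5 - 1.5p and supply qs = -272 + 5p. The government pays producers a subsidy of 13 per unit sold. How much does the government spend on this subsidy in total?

Government cost = 5304

Pre-subsidy: 592.5 - 1.5p = -272 + 5p gives p* = 133, q* = 393.
With the subsidy, sellers receive ps = pb + 13 for each unit, where pb is the price buyers pay.
Supply in terms of pb becomes qs = -272 + 5(pb + 13) = -207 + 5pb. Setting this equal to demand: 592.5 - 1.5pb = -207 + 5pb, so pb = 123.
Sellers receive ps = 123 + 13 = 136; q' = 592.5 − 1.5·123 = 408.
Government outlay = subsidy × quantity = 13 × 408 = 5304.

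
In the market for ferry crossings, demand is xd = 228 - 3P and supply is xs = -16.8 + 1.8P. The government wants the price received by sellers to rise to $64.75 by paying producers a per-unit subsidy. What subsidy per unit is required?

At a seller price of 64.75, quantity supplied is -16.8 + 1.8·64.75 = 99.75.
Buyers absorb 99.75 only when they pay Pb with 228 − 3·Pb = 99.75, i.e. Pb = 42.75.
s = Ps − Pb = 64.75 − 42.75 = 22.

Required subsidy s = $22 per unit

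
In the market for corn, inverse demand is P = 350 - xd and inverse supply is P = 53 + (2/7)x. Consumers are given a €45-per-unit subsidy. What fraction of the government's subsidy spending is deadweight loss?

DWL / government spending = 5/76

Pre-subsidy: 350 - x = 53 + (2/7)x gives x* = 231 and P* = 119.
With the rebate, buyers effectively pay Pb = Ps − 45, where Ps is the price sellers receive.
On the curves, Pb = 350 - x and Ps = 53 + (2/7)x; the wedge Ps − Pb = 45 gives 53 + (2/7)x − (350 - x) = 45, so x' = 266.
Then Pb = 350 − 1·266 = 84 and Ps = 53 + (2/7)·266 = 129.
ΔCS = ½(231 + 266)(119 − 84) = 8697.5; ΔPS = ½(231 + 266)(129 − 119) = 2485.
Government spending = 45 × 266 = 11970.
DWL = ½ × 45 × (266 − 231) = 787.5; fraction = 787.5 / 11970 = 5/76.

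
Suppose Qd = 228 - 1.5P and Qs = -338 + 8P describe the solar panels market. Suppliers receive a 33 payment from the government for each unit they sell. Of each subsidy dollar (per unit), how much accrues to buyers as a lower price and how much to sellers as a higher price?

Pre-subsidy: 228 - 1.5P = -338 + 8P gives P* = 1132/19, Q* = 2634/19.
With the subsidy, sellers receive Ps = Pb + 33 for each unit, where Pb is the price buyers pay.
Supply in terms of Pb becomes Qs = -338 + 8(Pb + 33) = -74 + 8Pb. Setting this equal to demand: 228 - 1.5Pb = -74 + 8Pb, so Pb = 604/19.
Sellers receive Ps = 604/19 + 33 = 1231/19; Q' = 228 − 1.5·(604/19) = 3426/19.
Buyers' price falls by P* − Pb = 1132/19 − 604/19 = 528/19; sellers' price rises by Ps − P* = 1231/19 − 1132/19 = 99/19.

Buyers gain 528/19 per unit; sellers gain 99/19 per unit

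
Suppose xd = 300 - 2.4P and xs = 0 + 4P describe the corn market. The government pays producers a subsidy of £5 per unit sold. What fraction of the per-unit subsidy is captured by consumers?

Consumer share = 0.625

Pre-subsidy: 300 - 2.4P = 0 + 4P gives P* = 46.875, x* = 187.5.
With the subsidy, sellers receive Ps = Pb + 5 for each unit, where Pb is the price buyers pay.
Supply in terms of Pb becomes xs = 0 + 4(Pb + 5) = 20 + 4Pb. Setting this equal to demand: 300 - 2.4Pb = 20 + 4Pb, so Pb = 43.75.
Sellers receive Ps = 43.75 + 5 = 48.75; x' = 300 − 2.4·43.75 = 195.
Buyers' price falls by P* − Pb = 46.875 − 43.75 = 3.125; sellers' price rises by Ps − P* = 48.75 − 46.875 = 1.875.
So consumers capture 3.125/5 = 0.625 of each unit of subsidy.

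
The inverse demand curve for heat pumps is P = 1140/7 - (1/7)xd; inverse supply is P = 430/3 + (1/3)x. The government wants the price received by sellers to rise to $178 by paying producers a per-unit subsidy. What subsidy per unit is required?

At a seller price of 178, quantity supplied is -430 + 3·178 = 104.
Buyers absorb 104 only when they pay Pb = 1140/7 − (1/7)·104 = 148.
s = Ps − Pb = 178 − 148 = 30.

Required subsidy s = $30 per unit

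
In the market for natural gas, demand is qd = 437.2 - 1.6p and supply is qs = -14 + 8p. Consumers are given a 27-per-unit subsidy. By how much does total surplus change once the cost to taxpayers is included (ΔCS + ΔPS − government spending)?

Net change in total surplus = -486

Pre-subsidy: 437.2 - 1.6p = -14 + 8p gives p* = 47, q* = 362.
With the rebate, buyers effectively pay pb = ps − 27, where ps is the price sellers receive.
Demand in terms of ps becomes qd = 437.2 − 1.6(ps − 27) = 480.4 - 1.6ps. Setting this equal to supply: 480.4 - 1.6ps = -14 + 8ps, so ps = 51.5.
Buyers pay pb = 51.5 − 27 = 24.5; q' = -14 + 8·51.5 = 398.
ΔCS = ½(362 + 398)(47 − 24.5) = 8550; ΔPS = ½(362 + 398)(51.5 − 47) = 1710.
Government spending = 27 × 398 = 10746.
Net change = 8550 + 1710 − 10746 = -486. The loss equals the DWL triangle ½·27·36.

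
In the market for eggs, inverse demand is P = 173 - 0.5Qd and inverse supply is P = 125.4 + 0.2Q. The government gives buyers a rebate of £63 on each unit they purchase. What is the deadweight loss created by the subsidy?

Deadweight loss = £2835

Pre-subsidy: 173 - 0.5Q = 125.4 + 0.2Q gives Q* = 68 and P* = 139.
With the rebate, buyers effectively pay Pb = Ps − 63, where Ps is the price sellers receive.
On the curves, Pb = 173 - 0.5Q and Ps = 125.4 + 0.2Q; the wedge Ps − Pb = 63 gives 125.4 + 0.2Q − (173 - 0.5Q) = 63, so Q' = 158.
Then Pb = 173 − 0.5·158 = 94 and Ps = 125.4 + 0.2·158 = 157.
The subsidy expands output by 158 − 68 = 90 past the efficient level; on those units the gap between marginal cost and willingness to pay runs from 0 up to 63.
DWL = ½ × 63 × 90 = 2835.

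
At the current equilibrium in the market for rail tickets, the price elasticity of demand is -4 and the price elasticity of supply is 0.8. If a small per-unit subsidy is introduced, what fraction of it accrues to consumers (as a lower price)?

Consumer share = 1/6

For a small subsidy around the equilibrium, the benefit split depends on the relative slopes, which at a point are proportional to the elasticities.
Buyer share = εs/(εs + |εd|) = 0.8/(0.8 + 4) = 1/6; seller share = |εd|/(εs + |εd|) = 5/6.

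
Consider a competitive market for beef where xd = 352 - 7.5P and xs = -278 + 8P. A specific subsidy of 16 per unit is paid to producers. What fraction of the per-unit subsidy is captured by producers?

Producer share = 15/31

Pre-subsidy: 352 - 7.5P = -278 + 8P gives P* = 1260/31, x* = 1462/31.
With the subsidy, sellers receive Ps = Pb + 16 for each unit, where Pb is the price buyers pay.
Supply in terms of Pb becomes xs = -278 + 8(Pb + 16) = -150 + 8Pb. Setting this equal to demand: 352 - 7.5Pb = -150 + 8Pb, so Pb = 1004/31.
Sellers receive Ps = 1004/31 + 16 = 1500/31; x' = 352 − 7.5·(1004/31) = 3382/31.
Buyers' price falls by P* − Pb = 1260/31 − 1004/31 = 256/31; sellers' price rises by Ps − P* = 1500/31 − 1260/31 = 240/31.
So producers capture (240/31)/16 = 15/31 of each unit of subsidy.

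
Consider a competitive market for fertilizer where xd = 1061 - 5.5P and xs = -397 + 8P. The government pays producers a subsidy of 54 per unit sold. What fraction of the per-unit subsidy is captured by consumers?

Consumer share = 16/27

Pre-subsidy: 1061 - 5.5P = -397 + 8P gives P* = 108, x* = 467.
With the subsidy, sellers receive Ps = Pb + 54 for each unit, where Pb is the price buyers pay.
Supply in terms of Pb becomes xs = -397 + 8(Pb + 54) = 35 + 8Pb. Setting this equal to demand: 1061 - 5.5Pb = 35 + 8Pb, so Pb = 76.
Sellers receive Ps = 76 + 54 = 130; x' = 1061 − 5.5·76 = 643.
Buyers' price falls by P* − Pb = 108 − 76 = 32; sellers' price rises by Ps − P* = 130 − 108 = 22.
So consumers capture 32/54 = 16/27 of each unit of subsidy.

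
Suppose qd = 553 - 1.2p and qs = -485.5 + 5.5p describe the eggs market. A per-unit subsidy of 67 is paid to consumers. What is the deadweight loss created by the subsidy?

Pre-subsidy: 553 - 1.2p = -485.5 + 5.5p gives p* = 155, q* = 367.
With the rebate, buyers effectively pay pb = ps − 67, where ps is the price sellers receive.
Demand in terms of ps becomes qd = 553 − 1.2(ps − 67) = 633.4 - 1.2ps. Setting this equal to supply: 633.4 - 1.2ps = -485.5 + 5.5ps, so ps = 167.
Buyers pay pb = 167 − 67 = 100; q' = -485.5 + 5.5·167 = 433.
The subsidy expands output by 433 − 367 = 66 past the efficient level; on those units the gap between marginal cost and willingness to pay runs from 0 up to 67.
DWL = ½ × 67 × 66 = 2211.

Deadweight loss = 2211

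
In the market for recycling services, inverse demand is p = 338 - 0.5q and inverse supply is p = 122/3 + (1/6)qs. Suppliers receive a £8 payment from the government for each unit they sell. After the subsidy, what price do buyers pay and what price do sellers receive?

Pre-subsidy: 338 - 0.5q = 122/3 + (1/6)q gives q* = 446 and p* = 115.
With the subsidy, sellers receive ps = pb + 8 for each unit, where pb is the price buyers pay.
On the curves, pb = 338 - 0.5q and ps = 122/3 + (1/6)q; the wedge ps − pb = 8 gives 122/3 + (1/6)q − (338 - 0.5q) = 8, so q' = 458.
Then pb = 338 − 0.5·458 = 109 and ps = 122/3 + (1/6)·458 = 117.

Buyers pay £109; sellers receive £117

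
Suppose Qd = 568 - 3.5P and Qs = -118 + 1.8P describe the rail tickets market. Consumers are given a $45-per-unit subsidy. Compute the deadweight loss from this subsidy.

Deadweight loss = 127575/106

Pre-subsidy: 568 - 3.5P = -118 + 1.8P gives P* = 6860/53, Q* = 6094/53.
With the rebate, buyers effectively pay Pb = Ps − 45, where Ps is the price sellers receive.
Demand in terms of Ps becomes Qd = 568 − 3.5(Ps − 45) = 725.5 - 3.5Ps. Setting this equal to supply: 725.5 - 3.5Ps = -118 + 1.8Ps, so Ps = 8435/53.
Buyers pay Pb = 8435/53 − 45 = 6050/53; Q' = -118 + 1.8·(8435/53) = 8929/53.
The subsidy expands output by 8929/53 − 6094/53 = 2835/53 past the efficient level; on those units the gap between marginal cost and willingness to pay runs from 0 up to 45.
DWL = ½ × 45 × 2835/53 = 127575/106.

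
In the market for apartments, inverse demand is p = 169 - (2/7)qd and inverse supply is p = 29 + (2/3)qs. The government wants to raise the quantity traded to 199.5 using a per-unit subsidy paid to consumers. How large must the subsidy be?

At q = 199.5, from the demand curve buyers pay pb = 169 − (2/7)·199.5 = 112; from the supply curve sellers need ps = 29 + (2/3)·199.5 = 162.
The subsidy must fill the gap: s = ps − pb = 162 − 112 = 50.

Required subsidy s = 50 per unit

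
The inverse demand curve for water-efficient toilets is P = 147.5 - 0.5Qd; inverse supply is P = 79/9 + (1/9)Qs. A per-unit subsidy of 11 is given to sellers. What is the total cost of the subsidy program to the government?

Government cost = 2695

Pre-subsidy: 147.5 - 0.5Q = 79/9 + (1/9)Q gives Q* = 227 and P* = 34.
With the subsidy, sellers receive Ps = Pb + 11 for each unit, where Pb is the price buyers pay.
On the curves, Pb = 147.5 - 0.5Q and Ps = 79/9 + (1/9)Q; the wedge Ps − Pb = 11 gives 79/9 + (1/9)Q − (147.5 - 0.5Q) = 11, so Q' = 245.
Then Pb = 147.5 − 0.5·245 = 25 and Ps = 79/9 + (1/9)·245 = 36.
Government outlay = subsidy × quantity = 11 × 245 = 2695.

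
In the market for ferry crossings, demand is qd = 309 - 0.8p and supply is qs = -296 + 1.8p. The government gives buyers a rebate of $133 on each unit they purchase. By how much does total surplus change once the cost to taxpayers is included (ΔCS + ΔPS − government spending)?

Pre-subsidy: 309 - 0.8p = -296 + 1.8p gives p* = 3025/13, q* = 1597/13.
With the rebate, buyers effectively pay pb = ps − 133, where ps is the price sellers receive.
Demand in terms of ps becomes qd = 309 − 0.8(ps − 133) = 415.4 - 0.8ps. Setting this equal to supply: 415.4 - 0.8ps = -296 + 1.8ps, so ps = 3557/13.
Buyers pay pb = 3557/13 − 133 = 1828/13; q' = -296 + 1.8·(3557/13) = 12773/65.
ΔCS = ½(1597/13 + 12773/65)(3025/13 − 1828/13) = 12423663/845; ΔPS = ½(1597/13 + 12773/65)(3557/13 − 3025/13) = 5521628/845.
Government spending = 133 × 12773/65 = 1698809/65.
Net change = 12423663/845 + 5521628/845 − 1698809/65 = -318402/65. The loss equals the DWL triangle ½·133·4788/65.

Net change in total surplus = -318402/65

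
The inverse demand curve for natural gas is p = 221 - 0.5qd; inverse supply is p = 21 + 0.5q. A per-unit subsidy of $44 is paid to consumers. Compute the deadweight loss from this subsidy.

Deadweight loss = $968

Pre-subsidy: 221 - 0.5q = 21 + 0.5q gives q* = 200 and p* = 121.
With the rebate, buyers effectively pay pb = ps − 44, where ps is the price sellers receive.
On the curves, pb = 221 - 0.5q and ps = 21 + 0.5q; the wedge ps − pb = 44 gives 21 + 0.5q − (221 - 0.5q) = 44, so q' = 244.
Then pb = 221 − 0.5·244 = 99 and ps = 21 + 0.5·244 = 143.
The subsidy expands output by 244 − 200 = 44 past the efficient level; on those units the gap between marginal cost and willingness to pay runs from 0 up to 44.
DWL = ½ × 44 × 44 = 968.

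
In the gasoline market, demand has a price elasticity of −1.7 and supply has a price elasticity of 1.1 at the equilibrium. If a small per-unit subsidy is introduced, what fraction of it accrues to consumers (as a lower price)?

Consumer share = 11/28

For a small subsidy around the equilibrium, the benefit split depends on the relative slopes, which at a point are proportional to the elasticities.
Buyer share = εs/(εs + |εd|) = 1.1/(1.1 + 1.7) = 11/28; seller share = |εd|/(εs + |εd|) = 17/28.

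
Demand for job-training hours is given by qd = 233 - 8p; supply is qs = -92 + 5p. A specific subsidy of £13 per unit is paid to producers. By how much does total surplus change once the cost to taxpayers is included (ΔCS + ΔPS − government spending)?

Net change in total surplus = -£260

Pre-subsidy: 233 - 8p = -92 + 5p gives p* = 25, q* = 33.
With the subsidy, sellers receive ps = pb + 13 for each unit, where pb is the price buyers pay.
Supply in terms of pb becomes qs = -92 + 5(pb + 13) = -27 + 5pb. Setting this equal to demand: 233 - 8pb = -27 + 5pb, so pb = 20.
Sellers receive ps = 20 + 13 = 33; q' = 233 − 8·20 = 73.
ΔCS = ½(33 + 73)(25 − 20) = 265; ΔPS = ½(33 + 73)(33 − 25) = 424.
Government spending = 13 × 73 = 949.
Net change = 265 + 424 − 949 = -260. The loss equals the DWL triangle ½·13·40.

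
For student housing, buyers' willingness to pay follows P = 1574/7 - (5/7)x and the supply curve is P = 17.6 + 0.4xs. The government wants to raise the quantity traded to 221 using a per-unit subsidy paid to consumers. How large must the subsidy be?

Required subsidy s = 39 per unit

At x = 221, from the demand curve buyers pay Pb = 1574/7 − (5/7)·221 = 67; from the supply curve sellers need Ps = 17.6 + 0.4·221 = 106.
The subsidy must fill the gap: s = Ps − Pb = 106 − 67 = 39.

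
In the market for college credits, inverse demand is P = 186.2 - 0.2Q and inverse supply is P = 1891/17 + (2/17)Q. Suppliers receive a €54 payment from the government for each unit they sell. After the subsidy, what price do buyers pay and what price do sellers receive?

Pre-subsidy: 186.2 - 0.2Q = 1891/17 + (2/17)Q gives Q* = 236 and P* = 139.
With the subsidy, sellers receive Ps = Pb + 54 for each unit, where Pb is the price buyers pay.
On the curves, Pb = 186.2 - 0.2Q and Ps = 1891/17 + (2/17)Q; the wedge Ps − Pb = 54 gives 1891/17 + (2/17)Q − (186.2 - 0.2Q) = 54, so Q' = 406.
Then Pb = 186.2 − 0.2·406 = 105 and Ps = 1891/17 + (2/17)·406 = 159.

Buyers pay €105; sellers receive €159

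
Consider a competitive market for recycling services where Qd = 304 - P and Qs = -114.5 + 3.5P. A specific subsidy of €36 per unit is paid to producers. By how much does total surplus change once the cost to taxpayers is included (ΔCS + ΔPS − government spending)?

Net change in total surplus = -€504

Pre-subsidy: 304 - P = -114.5 + 3.5P gives P* = 93, Q* = 211.
With the subsidy, sellers receive Ps = Pb + 36 for each unit, where Pb is the price buyers pay.
Supply in terms of Pb becomes Qs = -114.5 + 3.5(Pb + 36) = 11.5 + 3.5Pb. Setting this equal to demand: 304 - Pb = 11.5 + 3.5Pb, so Pb = 65.
Sellers receive Ps = 65 + 36 = 101; Q' = 304 − 1·65 = 239.
ΔCS = ½(211 + 239)(93 − 65) = 6300; ΔPS = ½(211 + 239)(101 − 93) = 1800.
Government spending = 36 × 239 = 8604.
Net change = 6300 + 1800 − 8604 = -504. The loss equals the DWL triangle ½·36·28.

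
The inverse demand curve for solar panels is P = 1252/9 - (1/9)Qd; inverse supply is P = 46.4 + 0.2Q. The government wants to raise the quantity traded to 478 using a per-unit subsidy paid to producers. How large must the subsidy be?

At Q = 478, from the demand curve buyers pay Pb = 1252/9 − (1/9)·478 = 86; from the supply curve sellers need Ps = 46.4 + 0.2·478 = 142.
The subsidy must fill the gap: s = Ps − Pb = 142 − 86 = 56.

Required subsidy s = 56 per unit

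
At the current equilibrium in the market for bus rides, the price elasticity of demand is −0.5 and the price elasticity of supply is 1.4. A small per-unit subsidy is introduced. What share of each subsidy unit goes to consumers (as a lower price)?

Consumer share = 14/19

For a small subsidy around the equilibrium, the benefit split depends on the relative slopes, which at a point are proportional to the elasticities.
Buyer share = εs/(εs + |εd|) = 1.4/(1.4 + 0.5) = 14/19; seller share = |εd|/(εs + |εd|) = 5/19.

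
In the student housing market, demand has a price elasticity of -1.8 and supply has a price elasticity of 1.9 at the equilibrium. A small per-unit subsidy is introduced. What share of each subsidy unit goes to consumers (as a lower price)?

For a small subsidy around the equilibrium, the benefit split depends on the relative slopes, which at a point are proportional to the elasticities.
Buyer share = εs/(εs + |εd|) = 1.9/(1.9 + 1.8) = 19/37; seller share = |εd|/(εs + |εd|) = 18/37.

Consumer share = 19/37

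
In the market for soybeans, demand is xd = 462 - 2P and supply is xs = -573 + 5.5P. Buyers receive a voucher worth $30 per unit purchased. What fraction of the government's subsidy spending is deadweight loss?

Pre-subsidy: 462 - 2P = -573 + 5.5P gives P* = 138, x* = 186.
With the rebate, buyers effectively pay Pb = Ps − 30, where Ps is the price sellers receive.
Demand in terms of Ps becomes xd = 462 − 2(Ps − 30) = 522 - 2Ps. Setting this equal to supply: 522 - 2Ps = -573 + 5.5Ps, so Ps = 146.
Buyers pay Pb = 146 − 30 = 116; x' = -573 + 5.5·146 = 230.
ΔCS = ½(186 + 230)(138 − 116) = 4576; ΔPS = ½(186 + 230)(146 − 138) = 1664.
Government spending = 30 × 230 = 6900.
DWL = ½ × 30 × (230 − 186) = 660; fraction = 660 / 6900 = 11/115.

DWL / government spending = 11/115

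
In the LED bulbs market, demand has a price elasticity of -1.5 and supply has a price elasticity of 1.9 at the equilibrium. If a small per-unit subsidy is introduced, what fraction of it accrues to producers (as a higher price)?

Producer share = 15/34

For a small subsidy around the equilibrium, the benefit split depends on the relative slopes, which at a point are proportional to the elasticities.
Buyer share = εs/(εs + |εd|) = 1.9/(1.9 + 1.5) = 19/34; seller share = |εd|/(εs + |εd|) = 15/34.
So producers capture 15/34 of the subsidy.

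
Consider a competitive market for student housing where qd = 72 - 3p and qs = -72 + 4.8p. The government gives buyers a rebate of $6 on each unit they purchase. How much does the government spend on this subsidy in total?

Government cost = 2160/13

Pre-subsidy: 72 - 3p = -72 + 4.8p gives p* = 240/13, q* = 216/13.
With the rebate, buyers effectively pay pb = ps − 6, where ps is the price sellers receive.
Demand in terms of ps becomes qd = 72 − 3(ps − 6) = 90 - 3ps. Setting this equal to supply: 90 - 3ps = -72 + 4.8ps, so ps = 270/13.
Buyers pay pb = 270/13 − 6 = 192/13; q' = -72 + 4.8·(270/13) = 360/13.
Government outlay = subsidy × quantity = 6 × 360/13 = 2160/13.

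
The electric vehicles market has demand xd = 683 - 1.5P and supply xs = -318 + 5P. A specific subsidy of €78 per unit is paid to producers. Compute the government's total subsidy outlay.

Pre-subsidy: 683 - 1.5P = -318 + 5P gives P* = 154, x* = 452.
With the subsidy, sellers receive Ps = Pb + 78 for each unit, where Pb is the price buyers pay.
Supply in terms of Pb becomes xs = -318 + 5(Pb + 78) = 72 + 5Pb. Setting this equal to demand: 683 - 1.5Pb = 72 + 5Pb, so Pb = 94.
Sellers receive Ps = 94 + 78 = 172; x' = 683 − 1.5·94 = 542.
Government outlay = subsidy × quantity = 78 × 542 = 42276.

Government cost = €42276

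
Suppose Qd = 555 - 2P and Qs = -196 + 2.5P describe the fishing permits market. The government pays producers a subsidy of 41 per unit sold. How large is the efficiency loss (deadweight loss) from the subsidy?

Pre-subsidy: 555 - 2P = -196 + 2.5P gives P* = 1502/9, Q* = 1991/9.
With the subsidy, sellers receive Ps = Pb + 41 for each unit, where Pb is the price buyers pay.
Supply in terms of Pb becomes Qs = -196 + 2.5(Pb + 41) = -93.5 + 2.5Pb. Setting this equal to demand: 555 - 2Pb = -93.5 + 2.5Pb, so Pb = 1297/9.
Sellers receive Ps = 1297/9 + 41 = 1666/9; Q' = 555 − 2·(1297/9) = 2401/9.
The subsidy expands output by 2401/9 − 1991/9 = 410/9 past the efficient level; on those units the gap between marginal cost and willingness to pay runs from 0 up to 41.
DWL = ½ × 41 × 410/9 = 8405/9.

Deadweight loss = 8405/9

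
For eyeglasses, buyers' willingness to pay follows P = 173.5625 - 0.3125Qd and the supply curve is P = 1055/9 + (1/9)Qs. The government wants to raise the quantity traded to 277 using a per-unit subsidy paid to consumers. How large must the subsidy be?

At Q = 277, from the demand curve buyers pay Pb = 173.5625 − 0.3125·277 = 87; from the supply curve sellers need Ps = 1055/9 + (1/9)·277 = 148.
The subsidy must fill the gap: s = Ps − Pb = 148 − 87 = 61.

Required subsidy s = 61 per unit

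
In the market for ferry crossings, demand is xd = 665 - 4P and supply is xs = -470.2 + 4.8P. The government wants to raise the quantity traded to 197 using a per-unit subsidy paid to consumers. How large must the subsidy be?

At x = 197, invert demand for the buyer price: Pb = (665 − 197)/4 = 117; invert supply for the seller price: Ps = (197 − (-470.2))/4.8 = 139.
The subsidy must fill the gap: s = Ps − Pb = 139 − 117 = 22.

Required subsidy s = 22 per unit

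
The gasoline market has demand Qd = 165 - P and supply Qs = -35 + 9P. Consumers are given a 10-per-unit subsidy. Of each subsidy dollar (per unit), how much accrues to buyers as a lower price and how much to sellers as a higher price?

Buyers gain 9 per unit; sellers gain 1 per unit

Pre-subsidy: 165 - P = -35 + 9P gives P* = 20, Q* = 145.
With the rebate, buyers effectively pay Pb = Ps − 10, where Ps is the price sellers receive.
Demand in terms of Ps becomes Qd = 165 − 1(Ps − 10) = 175 - Ps. Setting this equal to supply: 175 - Ps = -35 + 9Ps, so Ps = 21.
Buyers pay Pb = 21 − 10 = 11; Q' = -35 + 9·21 = 154.
Buyers' price falls by P* − Pb = 20 − 11 = 9; sellers' price rises by Ps − P* = 21 − 20 = 1.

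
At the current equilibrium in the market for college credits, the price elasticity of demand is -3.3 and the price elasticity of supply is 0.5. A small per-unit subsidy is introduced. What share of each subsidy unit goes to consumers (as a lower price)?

For a small subsidy around the equilibrium, the benefit split depends on the relative slopes, which at a point are proportional to the elasticities.
Buyer share = εs/(εs + |εd|) = 0.5/(0.5 + 3.3) = 5/38; seller share = |εd|/(εs + |εd|) = 33/38.

Consumer share = 5/38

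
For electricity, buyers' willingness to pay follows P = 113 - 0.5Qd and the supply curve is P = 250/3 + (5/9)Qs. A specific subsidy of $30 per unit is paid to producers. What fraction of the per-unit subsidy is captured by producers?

Producer share = 10/19

Pre-subsidy: 113 - 0.5Q = 250/3 + (5/9)Q gives Q* = 534/19 and P* = 1880/19.
With the subsidy, sellers receive Ps = Pb + 30 for each unit, where Pb is the price buyers pay.
On the curves, Pb = 113 - 0.5Q and Ps = 250/3 + (5/9)Q; the wedge Ps − Pb = 30 gives 250/3 + (5/9)Q − (113 - 0.5Q) = 30, so Q' = 1074/19.
Then Pb = 113 − 0.5·(1074/19) = 1610/19 and Ps = 250/3 + (5/9)·(1074/19) = 2180/19.
Buyers' price falls by P* − Pb = 1880/19 − 1610/19 = 270/19; sellers' price rises by Ps − P* = 2180/19 − 1880/19 = 300/19.
So producers capture (300/19)/30 = 10/19 of each unit of subsidy.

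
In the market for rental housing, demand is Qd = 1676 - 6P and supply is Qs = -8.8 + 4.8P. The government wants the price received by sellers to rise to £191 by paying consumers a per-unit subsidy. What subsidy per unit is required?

Required subsidy s = £63 per unit

At a seller price of 191, quantity supplied is -8.8 + 4.8·191 = 908.
Buyers absorb 908 only when they pay Pb with 1676 − 6·Pb = 908, i.e. Pb = 128.
s = Ps − Pb = 191 − 128 = 63.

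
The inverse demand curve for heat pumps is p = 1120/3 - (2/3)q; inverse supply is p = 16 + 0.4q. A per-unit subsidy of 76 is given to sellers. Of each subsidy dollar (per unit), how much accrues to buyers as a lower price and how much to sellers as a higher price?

Buyers gain 47.5 per unit; sellers gain 28.5 per unit

Pre-subsidy: 1120/3 - (2/3)q = 16 + 0.4q gives q* = 335 and p* = 150.
With the subsidy, sellers receive ps = pb + 76 for each unit, where pb is the price buyers pay.
On the curves, pb = 1120/3 - (2/3)q and ps = 16 + 0.4q; the wedge ps − pb = 76 gives 16 + 0.4q − (1120/3 - (2/3)q) = 76, so q' = 406.25.
Then pb = 1120/3 − (2/3)·406.25 = 102.5 and ps = 16 + 0.4·406.25 = 178.5.
Buyers' price falls by p* − pb = 150 − 102.5 = 47.5; sellers' price rises by ps − p* = 178.5 − 150 = 28.5.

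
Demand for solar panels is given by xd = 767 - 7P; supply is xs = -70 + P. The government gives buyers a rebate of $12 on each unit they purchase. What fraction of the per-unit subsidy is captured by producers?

Producer share = 0.875

Pre-subsidy: 767 - 7P = -70 + P gives P* = 104.625, x* = 34.625.
With the rebate, buyers effectively pay Pb = Ps − 12, where Ps is the price sellers receive.
Demand in terms of Ps becomes xd = 767 − 7(Ps − 12) = 851 - 7Ps. Setting this equal to supply: 851 - 7Ps = -70 + Ps, so Ps = 115.125.
Buyers pay Pb = 115.125 − 12 = 103.125; x' = -70 + 1·115.125 = 45.125.
Buyers' price falls by P* − Pb = 104.625 − 103.125 = 1.5; sellers' price rises by Ps − P* = 115.125 − 104.625 = 10.5.
So producers capture 10.5/12 = 0.875 of each unit of subsidy.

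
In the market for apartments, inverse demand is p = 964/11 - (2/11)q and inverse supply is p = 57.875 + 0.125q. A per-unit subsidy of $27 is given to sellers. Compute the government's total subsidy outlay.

Pre-subsidy: 964/11 - (2/11)q = 57.875 + 0.125q gives q* = 97 and p* = 70.
With the subsidy, sellers receive ps = pb + 27 for each unit, where pb is the price buyers pay.
On the curves, pb = 964/11 - (2/11)q and ps = 57.875 + 0.125q; the wedge ps − pb = 27 gives 57.875 + 0.125q − (964/11 - (2/11)q) = 27, so q' = 185.
Then pb = 964/11 − (2/11)·185 = 54 and ps = 57.875 + 0.125·185 = 81.
Government outlay = subsidy × quantity = 27 × 185 = 4995.

Government cost = $4995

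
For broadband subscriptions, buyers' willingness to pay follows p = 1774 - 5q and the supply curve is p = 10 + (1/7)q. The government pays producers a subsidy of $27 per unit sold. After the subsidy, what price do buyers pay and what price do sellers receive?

Buyers pay $32.75; sellers receive $59.75

Pre-subsidy: 1774 - 5q = 10 + (1/7)q gives q* = 343 and p* = 59.
With the subsidy, sellers receive ps = pb + 27 for each unit, where pb is the price buyers pay.
On the curves, pb = 1774 - 5q and ps = 10 + (1/7)q; the wedge ps − pb = 27 gives 10 + (1/7)q − (1774 - 5q) = 27, so q' = 348.25.
Then pb = 1774 − 5·348.25 = 32.75 and ps = 10 + (1/7)·348.25 = 59.75.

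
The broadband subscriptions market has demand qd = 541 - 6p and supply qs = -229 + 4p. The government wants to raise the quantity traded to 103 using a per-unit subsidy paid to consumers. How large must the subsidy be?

Required subsidy s = 10 per unit

At q = 103, invert demand for the buyer price: pb = (541 − 103)/6 = 73; invert supply for the seller price: ps = (103 − (-229))/4 = 83.
The subsidy must fill the gap: s = ps − pb = 83 − 73 = 10.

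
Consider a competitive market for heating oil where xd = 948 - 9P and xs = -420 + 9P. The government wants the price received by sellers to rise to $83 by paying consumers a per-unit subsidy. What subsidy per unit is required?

Required subsidy s = $14 per unit

At a seller price of 83, quantity supplied is -420 + 9·83 = 327.
Buyers absorb 327 only when they pay Pb with 948 − 9·Pb = 327, i.e. Pb = 69.
s = Ps − Pb = 83 − 69 = 14.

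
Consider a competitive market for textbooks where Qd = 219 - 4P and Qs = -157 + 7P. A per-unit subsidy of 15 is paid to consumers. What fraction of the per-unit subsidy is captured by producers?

Producer share = 4/11

Pre-subsidy: 219 - 4P = -157 + 7P gives P* = 376/11, Q* = 905/11.
With the rebate, buyers effectively pay Pb = Ps − 15, where Ps is the price sellers receive.
Demand in terms of Ps becomes Qd = 219 − 4(Ps − 15) = 279 - 4Ps. Setting this equal to supply: 279 - 4Ps = -157 + 7Ps, so Ps = 436/11.
Buyers pay Pb = 436/11 − 15 = 271/11; Q' = -157 + 7·(436/11) = 1325/11.
Buyers' price falls by P* − Pb = 376/11 − 271/11 = 105/11; sellers' price rises by Ps − P* = 436/11 − 376/11 = 60/11.
So producers capture (60/11)/15 = 4/11 of each unit of subsidy.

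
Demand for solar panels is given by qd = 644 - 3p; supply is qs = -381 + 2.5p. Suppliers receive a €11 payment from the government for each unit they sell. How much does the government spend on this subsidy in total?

Pre-subsidy: 644 - 3p = -381 + 2.5p gives p* = 2050/11, q* = 934/11.
With the subsidy, sellers receive ps = pb + 11 for each unit, where pb is the price buyers pay.
Supply in terms of pb becomes qs = -381 + 2.5(pb + 11) = -353.5 + 2.5pb. Setting this equal to demand: 644 - 3pb = -353.5 + 2.5pb, so pb = 1995/11.
Sellers receive ps = 1995/11 + 11 = 2116/11; q' = 644 − 3·(1995/11) = 1099/11.
Government outlay = subsidy × quantity = 11 × 1099/11 = 1099.

Government cost = €1099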